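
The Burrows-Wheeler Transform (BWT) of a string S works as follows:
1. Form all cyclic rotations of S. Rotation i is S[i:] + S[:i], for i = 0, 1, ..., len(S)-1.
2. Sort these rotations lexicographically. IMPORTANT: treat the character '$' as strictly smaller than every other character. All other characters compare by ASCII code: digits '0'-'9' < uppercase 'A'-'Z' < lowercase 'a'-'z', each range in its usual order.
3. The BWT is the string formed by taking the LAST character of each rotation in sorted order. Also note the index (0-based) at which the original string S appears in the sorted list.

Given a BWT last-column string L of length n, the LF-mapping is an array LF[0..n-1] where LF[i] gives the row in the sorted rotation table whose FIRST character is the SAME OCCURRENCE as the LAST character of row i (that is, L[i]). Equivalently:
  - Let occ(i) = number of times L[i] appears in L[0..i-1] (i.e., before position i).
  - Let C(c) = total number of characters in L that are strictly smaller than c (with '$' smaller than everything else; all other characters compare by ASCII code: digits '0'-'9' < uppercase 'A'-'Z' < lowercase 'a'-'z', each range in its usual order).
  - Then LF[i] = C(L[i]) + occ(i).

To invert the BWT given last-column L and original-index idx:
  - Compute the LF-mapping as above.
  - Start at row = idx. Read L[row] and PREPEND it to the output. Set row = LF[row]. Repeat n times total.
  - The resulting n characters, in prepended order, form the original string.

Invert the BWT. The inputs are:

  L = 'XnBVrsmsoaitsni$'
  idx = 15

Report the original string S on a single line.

Answer: transmissionBVX$

Derivation:
LF mapping: 3 8 1 2 11 12 7 13 10 4 5 15 14 9 6 0
Walk LF starting at row 15, prepending L[row]:
  step 1: row=15, L[15]='$', prepend. Next row=LF[15]=0
  step 2: row=0, L[0]='X', prepend. Next row=LF[0]=3
  step 3: row=3, L[3]='V', prepend. Next row=LF[3]=2
  step 4: row=2, L[2]='B', prepend. Next row=LF[2]=1
  step 5: row=1, L[1]='n', prepend. Next row=LF[1]=8
  step 6: row=8, L[8]='o', prepend. Next row=LF[8]=10
  step 7: row=10, L[10]='i', prepend. Next row=LF[10]=5
  step 8: row=5, L[5]='s', prepend. Next row=LF[5]=12
  step 9: row=12, L[12]='s', prepend. Next row=LF[12]=14
  step 10: row=14, L[14]='i', prepend. Next row=LF[14]=6
  step 11: row=6, L[6]='m', prepend. Next row=LF[6]=7
  step 12: row=7, L[7]='s', prepend. Next row=LF[7]=13
  step 13: row=13, L[13]='n', prepend. Next row=LF[13]=9
  step 14: row=9, L[9]='a', prepend. Next row=LF[9]=4
  step 15: row=4, L[4]='r', prepend. Next row=LF[4]=11
  step 16: row=11, L[11]='t', prepend. Next row=LF[11]=15
Reversed output: transmissionBVX$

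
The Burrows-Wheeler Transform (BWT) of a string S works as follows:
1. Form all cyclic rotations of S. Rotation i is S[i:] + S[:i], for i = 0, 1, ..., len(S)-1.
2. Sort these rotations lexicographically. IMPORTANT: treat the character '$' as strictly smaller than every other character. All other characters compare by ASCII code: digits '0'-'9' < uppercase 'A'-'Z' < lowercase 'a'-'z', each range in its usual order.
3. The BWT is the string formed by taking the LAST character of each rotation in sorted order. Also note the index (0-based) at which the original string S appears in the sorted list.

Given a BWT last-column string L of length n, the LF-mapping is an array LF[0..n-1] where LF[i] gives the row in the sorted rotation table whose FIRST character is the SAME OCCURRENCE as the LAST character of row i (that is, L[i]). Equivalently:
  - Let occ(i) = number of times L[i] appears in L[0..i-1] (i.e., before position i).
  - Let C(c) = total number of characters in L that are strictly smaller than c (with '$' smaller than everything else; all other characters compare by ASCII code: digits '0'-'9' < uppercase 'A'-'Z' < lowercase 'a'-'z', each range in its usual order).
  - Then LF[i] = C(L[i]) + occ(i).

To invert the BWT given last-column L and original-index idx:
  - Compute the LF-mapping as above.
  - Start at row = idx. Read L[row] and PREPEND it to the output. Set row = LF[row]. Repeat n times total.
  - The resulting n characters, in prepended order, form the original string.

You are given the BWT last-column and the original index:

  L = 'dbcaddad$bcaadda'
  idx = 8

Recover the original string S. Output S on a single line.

Answer: cabaadadadddbcd$

Derivation:
LF mapping: 10 6 8 1 11 12 2 13 0 7 9 3 4 14 15 5
Walk LF starting at row 8, prepending L[row]:
  step 1: row=8, L[8]='$', prepend. Next row=LF[8]=0
  step 2: row=0, L[0]='d', prepend. Next row=LF[0]=10
  step 3: row=10, L[10]='c', prepend. Next row=LF[10]=9
  step 4: row=9, L[9]='b', prepend. Next row=LF[9]=7
  step 5: row=7, L[7]='d', prepend. Next row=LF[7]=13
  step 6: row=13, L[13]='d', prepend. Next row=LF[13]=14
  step 7: row=14, L[14]='d', prepend. Next row=LF[14]=15
  step 8: row=15, L[15]='a', prepend. Next row=LF[15]=5
  step 9: row=5, L[5]='d', prepend. Next row=LF[5]=12
  step 10: row=12, L[12]='a', prepend. Next row=LF[12]=4
  step 11: row=4, L[4]='d', prepend. Next row=LF[4]=11
  step 12: row=11, L[11]='a', prepend. Next row=LF[11]=3
  step 13: row=3, L[3]='a', prepend. Next row=LF[3]=1
  step 14: row=1, L[1]='b', prepend. Next row=LF[1]=6
  step 15: row=6, L[6]='a', prepend. Next row=LF[6]=2
  step 16: row=2, L[2]='c', prepend. Next row=LF[2]=8
Reversed output: cabaadadadddbcd$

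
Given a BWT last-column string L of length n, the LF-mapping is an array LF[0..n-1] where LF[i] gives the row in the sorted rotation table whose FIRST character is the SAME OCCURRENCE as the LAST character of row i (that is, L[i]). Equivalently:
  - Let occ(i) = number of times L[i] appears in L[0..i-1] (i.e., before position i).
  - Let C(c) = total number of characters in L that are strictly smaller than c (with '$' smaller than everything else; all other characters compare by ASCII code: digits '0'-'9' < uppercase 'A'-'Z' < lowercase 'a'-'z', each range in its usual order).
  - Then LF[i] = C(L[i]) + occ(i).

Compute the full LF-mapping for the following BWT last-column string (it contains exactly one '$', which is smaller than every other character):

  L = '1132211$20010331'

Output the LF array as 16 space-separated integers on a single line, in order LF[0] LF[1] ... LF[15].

Char counts: '$':1, '0':3, '1':6, '2':3, '3':3
C (first-col start): C('$')=0, C('0')=1, C('1')=4, C('2')=10, C('3')=13
L[0]='1': occ=0, LF[0]=C('1')+0=4+0=4
L[1]='1': occ=1, LF[1]=C('1')+1=4+1=5
L[2]='3': occ=0, LF[2]=C('3')+0=13+0=13
L[3]='2': occ=0, LF[3]=C('2')+0=10+0=10
L[4]='2': occ=1, LF[4]=C('2')+1=10+1=11
L[5]='1': occ=2, LF[5]=C('1')+2=4+2=6
L[6]='1': occ=3, LF[6]=C('1')+3=4+3=7
L[7]='$': occ=0, LF[7]=C('$')+0=0+0=0
L[8]='2': occ=2, LF[8]=C('2')+2=10+2=12
L[9]='0': occ=0, LF[9]=C('0')+0=1+0=1
L[10]='0': occ=1, LF[10]=C('0')+1=1+1=2
L[11]='1': occ=4, LF[11]=C('1')+4=4+4=8
L[12]='0': occ=2, LF[12]=C('0')+2=1+2=3
L[13]='3': occ=1, LF[13]=C('3')+1=13+1=14
L[14]='3': occ=2, LF[14]=C('3')+2=13+2=15
L[15]='1': occ=5, LF[15]=C('1')+5=4+5=9

Answer: 4 5 13 10 11 6 7 0 12 1 2 8 3 14 15 9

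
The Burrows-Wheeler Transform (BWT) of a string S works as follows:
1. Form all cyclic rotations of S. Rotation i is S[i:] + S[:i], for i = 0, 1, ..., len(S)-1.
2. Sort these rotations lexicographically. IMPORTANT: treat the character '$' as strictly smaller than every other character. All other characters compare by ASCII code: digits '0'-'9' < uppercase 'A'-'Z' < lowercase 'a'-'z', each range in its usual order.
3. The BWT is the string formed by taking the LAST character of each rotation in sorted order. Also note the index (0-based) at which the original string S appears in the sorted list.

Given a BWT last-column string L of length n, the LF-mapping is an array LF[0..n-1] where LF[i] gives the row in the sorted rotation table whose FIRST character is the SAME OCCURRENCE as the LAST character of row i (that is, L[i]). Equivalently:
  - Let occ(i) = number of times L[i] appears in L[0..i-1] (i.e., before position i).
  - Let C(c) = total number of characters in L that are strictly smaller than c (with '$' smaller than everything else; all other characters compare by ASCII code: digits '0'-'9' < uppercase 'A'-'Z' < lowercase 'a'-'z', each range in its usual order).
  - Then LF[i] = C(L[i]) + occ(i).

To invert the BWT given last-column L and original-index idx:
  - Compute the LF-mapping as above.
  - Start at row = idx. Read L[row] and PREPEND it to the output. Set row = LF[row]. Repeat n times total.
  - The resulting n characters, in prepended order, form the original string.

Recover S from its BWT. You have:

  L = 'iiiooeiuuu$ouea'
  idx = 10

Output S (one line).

Answer: ouiieiauuoeuoi$

Derivation:
LF mapping: 4 5 6 8 9 2 7 11 12 13 0 10 14 3 1
Walk LF starting at row 10, prepending L[row]:
  step 1: row=10, L[10]='$', prepend. Next row=LF[10]=0
  step 2: row=0, L[0]='i', prepend. Next row=LF[0]=4
  step 3: row=4, L[4]='o', prepend. Next row=LF[4]=9
  step 4: row=9, L[9]='u', prepend. Next row=LF[9]=13
  step 5: row=13, L[13]='e', prepend. Next row=LF[13]=3
  step 6: row=3, L[3]='o', prepend. Next row=LF[3]=8
  step 7: row=8, L[8]='u', prepend. Next row=LF[8]=12
  step 8: row=12, L[12]='u', prepend. Next row=LF[12]=14
  step 9: row=14, L[14]='a', prepend. Next row=LF[14]=1
  step 10: row=1, L[1]='i', prepend. Next row=LF[1]=5
  step 11: row=5, L[5]='e', prepend. Next row=LF[5]=2
  step 12: row=2, L[2]='i', prepend. Next row=LF[2]=6
  step 13: row=6, L[6]='i', prepend. Next row=LF[6]=7
  step 14: row=7, L[7]='u', prepend. Next row=LF[7]=11
  step 15: row=11, L[11]='o', prepend. Next row=LF[11]=10
Reversed output: ouiieiauuoeuoi$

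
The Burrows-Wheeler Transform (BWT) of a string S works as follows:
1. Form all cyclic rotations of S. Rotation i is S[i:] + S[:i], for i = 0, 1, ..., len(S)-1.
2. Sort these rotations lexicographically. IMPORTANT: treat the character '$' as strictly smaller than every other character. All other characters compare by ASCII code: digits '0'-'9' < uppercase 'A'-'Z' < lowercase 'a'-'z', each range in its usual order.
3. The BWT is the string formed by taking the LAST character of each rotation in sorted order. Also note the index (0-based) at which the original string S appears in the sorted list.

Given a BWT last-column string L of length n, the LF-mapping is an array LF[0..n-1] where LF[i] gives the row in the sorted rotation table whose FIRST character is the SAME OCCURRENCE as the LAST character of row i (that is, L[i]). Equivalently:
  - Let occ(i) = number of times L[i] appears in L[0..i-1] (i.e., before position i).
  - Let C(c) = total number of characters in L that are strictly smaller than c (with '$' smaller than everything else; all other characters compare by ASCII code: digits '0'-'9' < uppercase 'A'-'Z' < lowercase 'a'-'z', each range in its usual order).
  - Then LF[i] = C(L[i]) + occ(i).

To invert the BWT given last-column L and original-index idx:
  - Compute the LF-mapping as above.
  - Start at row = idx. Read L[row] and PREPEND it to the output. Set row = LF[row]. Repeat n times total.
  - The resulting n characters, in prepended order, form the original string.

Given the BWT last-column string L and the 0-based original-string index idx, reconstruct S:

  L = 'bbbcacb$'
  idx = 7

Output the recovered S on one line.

LF mapping: 2 3 4 6 1 7 5 0
Walk LF starting at row 7, prepending L[row]:
  step 1: row=7, L[7]='$', prepend. Next row=LF[7]=0
  step 2: row=0, L[0]='b', prepend. Next row=LF[0]=2
  step 3: row=2, L[2]='b', prepend. Next row=LF[2]=4
  step 4: row=4, L[4]='a', prepend. Next row=LF[4]=1
  step 5: row=1, L[1]='b', prepend. Next row=LF[1]=3
  step 6: row=3, L[3]='c', prepend. Next row=LF[3]=6
  step 7: row=6, L[6]='b', prepend. Next row=LF[6]=5
  step 8: row=5, L[5]='c', prepend. Next row=LF[5]=7
Reversed output: cbcbabb$

Answer: cbcbabb$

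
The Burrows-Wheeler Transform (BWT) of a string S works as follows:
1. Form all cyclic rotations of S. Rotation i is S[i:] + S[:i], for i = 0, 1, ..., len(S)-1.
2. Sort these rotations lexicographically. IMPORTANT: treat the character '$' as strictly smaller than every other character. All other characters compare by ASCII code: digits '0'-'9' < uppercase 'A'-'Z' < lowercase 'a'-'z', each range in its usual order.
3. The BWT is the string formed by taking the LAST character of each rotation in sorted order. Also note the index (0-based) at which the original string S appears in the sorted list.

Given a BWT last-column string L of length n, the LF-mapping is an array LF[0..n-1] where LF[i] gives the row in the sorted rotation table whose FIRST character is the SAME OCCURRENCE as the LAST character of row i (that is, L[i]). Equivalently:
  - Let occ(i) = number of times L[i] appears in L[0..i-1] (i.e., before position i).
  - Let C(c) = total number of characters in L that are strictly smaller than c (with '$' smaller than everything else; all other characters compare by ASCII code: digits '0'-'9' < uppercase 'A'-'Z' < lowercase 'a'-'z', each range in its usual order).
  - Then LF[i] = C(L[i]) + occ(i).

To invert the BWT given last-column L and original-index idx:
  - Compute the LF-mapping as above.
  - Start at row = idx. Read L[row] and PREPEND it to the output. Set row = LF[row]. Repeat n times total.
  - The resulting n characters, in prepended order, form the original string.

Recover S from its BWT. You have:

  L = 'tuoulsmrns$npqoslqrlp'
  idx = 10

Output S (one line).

LF mapping: 18 19 7 20 1 15 4 13 5 16 0 6 9 11 8 17 2 12 14 3 10
Walk LF starting at row 10, prepending L[row]:
  step 1: row=10, L[10]='$', prepend. Next row=LF[10]=0
  step 2: row=0, L[0]='t', prepend. Next row=LF[0]=18
  step 3: row=18, L[18]='r', prepend. Next row=LF[18]=14
  step 4: row=14, L[14]='o', prepend. Next row=LF[14]=8
  step 5: row=8, L[8]='n', prepend. Next row=LF[8]=5
  step 6: row=5, L[5]='s', prepend. Next row=LF[5]=15
  step 7: row=15, L[15]='s', prepend. Next row=LF[15]=17
  step 8: row=17, L[17]='q', prepend. Next row=LF[17]=12
  step 9: row=12, L[12]='p', prepend. Next row=LF[12]=9
  step 10: row=9, L[9]='s', prepend. Next row=LF[9]=16
  step 11: row=16, L[16]='l', prepend. Next row=LF[16]=2
  step 12: row=2, L[2]='o', prepend. Next row=LF[2]=7
  step 13: row=7, L[7]='r', prepend. Next row=LF[7]=13
  step 14: row=13, L[13]='q', prepend. Next row=LF[13]=11
  step 15: row=11, L[11]='n', prepend. Next row=LF[11]=6
  step 16: row=6, L[6]='m', prepend. Next row=LF[6]=4
  step 17: row=4, L[4]='l', prepend. Next row=LF[4]=1
  step 18: row=1, L[1]='u', prepend. Next row=LF[1]=19
  step 19: row=19, L[19]='l', prepend. Next row=LF[19]=3
  step 20: row=3, L[3]='u', prepend. Next row=LF[3]=20
  step 21: row=20, L[20]='p', prepend. Next row=LF[20]=10
Reversed output: pululmnqrolspqssnort$

Answer: pululmnqrolspqssnort$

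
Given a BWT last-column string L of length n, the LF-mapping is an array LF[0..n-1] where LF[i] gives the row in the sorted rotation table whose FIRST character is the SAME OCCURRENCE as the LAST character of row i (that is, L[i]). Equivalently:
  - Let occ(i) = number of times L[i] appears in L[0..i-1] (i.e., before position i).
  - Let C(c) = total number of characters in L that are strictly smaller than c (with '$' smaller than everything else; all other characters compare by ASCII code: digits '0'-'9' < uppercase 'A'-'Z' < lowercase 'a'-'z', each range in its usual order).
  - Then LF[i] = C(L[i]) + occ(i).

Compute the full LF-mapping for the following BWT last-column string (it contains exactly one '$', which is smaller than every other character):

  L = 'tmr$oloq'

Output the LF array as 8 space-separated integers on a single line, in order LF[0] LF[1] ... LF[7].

Answer: 7 2 6 0 3 1 4 5

Derivation:
Char counts: '$':1, 'l':1, 'm':1, 'o':2, 'q':1, 'r':1, 't':1
C (first-col start): C('$')=0, C('l')=1, C('m')=2, C('o')=3, C('q')=5, C('r')=6, C('t')=7
L[0]='t': occ=0, LF[0]=C('t')+0=7+0=7
L[1]='m': occ=0, LF[1]=C('m')+0=2+0=2
L[2]='r': occ=0, LF[2]=C('r')+0=6+0=6
L[3]='$': occ=0, LF[3]=C('$')+0=0+0=0
L[4]='o': occ=0, LF[4]=C('o')+0=3+0=3
L[5]='l': occ=0, LF[5]=C('l')+0=1+0=1
L[6]='o': occ=1, LF[6]=C('o')+1=3+1=4
L[7]='q': occ=0, LF[7]=C('q')+0=5+0=5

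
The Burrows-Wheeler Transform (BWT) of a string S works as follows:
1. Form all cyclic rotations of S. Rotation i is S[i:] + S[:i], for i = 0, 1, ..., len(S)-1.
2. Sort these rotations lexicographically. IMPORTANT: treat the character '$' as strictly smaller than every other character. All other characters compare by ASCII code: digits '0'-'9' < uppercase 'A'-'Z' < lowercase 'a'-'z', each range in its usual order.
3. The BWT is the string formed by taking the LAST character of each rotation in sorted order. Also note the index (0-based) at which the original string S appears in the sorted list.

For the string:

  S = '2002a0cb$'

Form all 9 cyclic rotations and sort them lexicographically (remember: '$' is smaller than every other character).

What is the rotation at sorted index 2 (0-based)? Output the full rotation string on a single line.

All 9 rotations (rotation i = S[i:]+S[:i]):
  rot[0] = 2002a0cb$
  rot[1] = 002a0cb$2
  rot[2] = 02a0cb$20
  rot[3] = 2a0cb$200
  rot[4] = a0cb$2002
  rot[5] = 0cb$2002a
  rot[6] = cb$2002a0
  rot[7] = b$2002a0c
  rot[8] = $2002a0cb
Sorted (with $ < everything):
  sorted[0] = $2002a0cb
  sorted[1] = 002a0cb$2
  sorted[2] = 02a0cb$20
  sorted[3] = 0cb$2002a
  sorted[4] = 2002a0cb$
  sorted[5] = 2a0cb$200
  sorted[6] = a0cb$2002
  sorted[7] = b$2002a0c
  sorted[8] = cb$2002a0
sorted[2] = 02a0cb$20

Answer: 02a0cb$20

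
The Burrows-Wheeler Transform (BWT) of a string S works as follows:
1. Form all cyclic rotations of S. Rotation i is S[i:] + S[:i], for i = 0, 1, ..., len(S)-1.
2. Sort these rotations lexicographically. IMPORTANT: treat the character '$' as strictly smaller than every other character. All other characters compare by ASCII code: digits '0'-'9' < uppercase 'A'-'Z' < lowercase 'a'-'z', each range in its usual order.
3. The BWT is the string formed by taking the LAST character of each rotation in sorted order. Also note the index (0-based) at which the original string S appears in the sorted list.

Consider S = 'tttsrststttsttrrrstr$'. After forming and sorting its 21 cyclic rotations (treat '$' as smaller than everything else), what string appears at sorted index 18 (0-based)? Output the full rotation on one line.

All 21 rotations (rotation i = S[i:]+S[:i]):
  rot[0] = tttsrststttsttrrrstr$
  rot[1] = ttsrststttsttrrrstr$t
  rot[2] = tsrststttsttrrrstr$tt
  rot[3] = srststttsttrrrstr$ttt
  rot[4] = rststttsttrrrstr$ttts
  rot[5] = ststttsttrrrstr$tttsr
  rot[6] = tstttsttrrrstr$tttsrs
  rot[7] = stttsttrrrstr$tttsrst
  rot[8] = tttsttrrrstr$tttsrsts
  rot[9] = ttsttrrrstr$tttsrstst
  rot[10] = tsttrrrstr$tttsrststt
  rot[11] = sttrrrstr$tttsrststtt
  rot[12] = ttrrrstr$tttsrststtts
  rot[13] = trrrstr$tttsrststttst
  rot[14] = rrrstr$tttsrststttstt
  rot[15] = rrstr$tttsrststttsttr
  rot[16] = rstr$tttsrststttsttrr
  rot[17] = str$tttsrststttsttrrr
  rot[18] = tr$tttsrststttsttrrrs
  rot[19] = r$tttsrststttsttrrrst
  rot[20] = $tttsrststttsttrrrstr
Sorted (with $ < everything):
  sorted[0] = $tttsrststttsttrrrstr
  sorted[1] = r$tttsrststttsttrrrst
  sorted[2] = rrrstr$tttsrststttstt
  sorted[3] = rrstr$tttsrststttsttr
  sorted[4] = rstr$tttsrststttsttrr
  sorted[5] = rststttsttrrrstr$ttts
  sorted[6] = srststttsttrrrstr$ttt
  sorted[7] = str$tttsrststttsttrrr
  sorted[8] = ststttsttrrrstr$tttsr
  sorted[9] = sttrrrstr$tttsrststtt
  sorted[10] = stttsttrrrstr$tttsrst
  sorted[11] = tr$tttsrststttsttrrrs
  sorted[12] = trrrstr$tttsrststttst
  sorted[13] = tsrststttsttrrrstr$tt
  sorted[14] = tsttrrrstr$tttsrststt
  sorted[15] = tstttsttrrrstr$tttsrs
  sorted[16] = ttrrrstr$tttsrststtts
  sorted[17] = ttsrststttsttrrrstr$t
  sorted[18] = ttsttrrrstr$tttsrstst
  sorted[19] = tttsrststttsttrrrstr$
  sorted[20] = tttsttrrrstr$tttsrsts
sorted[18] = ttsttrrrstr$tttsrstst

Answer: ttsttrrrstr$tttsrstst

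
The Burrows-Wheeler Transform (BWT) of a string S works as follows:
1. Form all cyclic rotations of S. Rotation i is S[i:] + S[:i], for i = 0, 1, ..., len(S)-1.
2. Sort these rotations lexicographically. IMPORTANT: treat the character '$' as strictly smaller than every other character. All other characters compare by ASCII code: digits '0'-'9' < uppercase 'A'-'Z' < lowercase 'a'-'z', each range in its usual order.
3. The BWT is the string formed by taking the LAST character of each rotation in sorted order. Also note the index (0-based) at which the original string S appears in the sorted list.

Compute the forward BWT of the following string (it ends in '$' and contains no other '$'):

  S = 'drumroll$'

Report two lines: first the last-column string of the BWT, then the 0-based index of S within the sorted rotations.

All 9 rotations (rotation i = S[i:]+S[:i]):
  rot[0] = drumroll$
  rot[1] = rumroll$d
  rot[2] = umroll$dr
  rot[3] = mroll$dru
  rot[4] = roll$drum
  rot[5] = oll$drumr
  rot[6] = ll$drumro
  rot[7] = l$drumrol
  rot[8] = $drumroll
Sorted (with $ < everything):
  sorted[0] = $drumroll  (last char: 'l')
  sorted[1] = drumroll$  (last char: '$')
  sorted[2] = l$drumrol  (last char: 'l')
  sorted[3] = ll$drumro  (last char: 'o')
  sorted[4] = mroll$dru  (last char: 'u')
  sorted[5] = oll$drumr  (last char: 'r')
  sorted[6] = roll$drum  (last char: 'm')
  sorted[7] = rumroll$d  (last char: 'd')
  sorted[8] = umroll$dr  (last char: 'r')
Last column: l$lourmdr
Original string S is at sorted index 1

Answer: l$lourmdr
1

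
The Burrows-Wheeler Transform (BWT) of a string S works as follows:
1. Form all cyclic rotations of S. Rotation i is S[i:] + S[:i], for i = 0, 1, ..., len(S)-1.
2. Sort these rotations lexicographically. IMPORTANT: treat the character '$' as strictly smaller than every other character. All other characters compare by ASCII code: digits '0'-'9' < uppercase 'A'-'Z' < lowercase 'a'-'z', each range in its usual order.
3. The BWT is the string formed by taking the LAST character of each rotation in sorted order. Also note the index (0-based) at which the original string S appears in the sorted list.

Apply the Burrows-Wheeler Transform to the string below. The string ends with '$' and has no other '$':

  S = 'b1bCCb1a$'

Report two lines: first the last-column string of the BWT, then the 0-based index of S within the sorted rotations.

Answer: abbbC1C$1
7

Derivation:
All 9 rotations (rotation i = S[i:]+S[:i]):
  rot[0] = b1bCCb1a$
  rot[1] = 1bCCb1a$b
  rot[2] = bCCb1a$b1
  rot[3] = CCb1a$b1b
  rot[4] = Cb1a$b1bC
  rot[5] = b1a$b1bCC
  rot[6] = 1a$b1bCCb
  rot[7] = a$b1bCCb1
  rot[8] = $b1bCCb1a
Sorted (with $ < everything):
  sorted[0] = $b1bCCb1a  (last char: 'a')
  sorted[1] = 1a$b1bCCb  (last char: 'b')
  sorted[2] = 1bCCb1a$b  (last char: 'b')
  sorted[3] = CCb1a$b1b  (last char: 'b')
  sorted[4] = Cb1a$b1bC  (last char: 'C')
  sorted[5] = a$b1bCCb1  (last char: '1')
  sorted[6] = b1a$b1bCC  (last char: 'C')
  sorted[7] = b1bCCb1a$  (last char: '$')
  sorted[8] = bCCb1a$b1  (last char: '1')
Last column: abbbC1C$1
Original string S is at sorted index 7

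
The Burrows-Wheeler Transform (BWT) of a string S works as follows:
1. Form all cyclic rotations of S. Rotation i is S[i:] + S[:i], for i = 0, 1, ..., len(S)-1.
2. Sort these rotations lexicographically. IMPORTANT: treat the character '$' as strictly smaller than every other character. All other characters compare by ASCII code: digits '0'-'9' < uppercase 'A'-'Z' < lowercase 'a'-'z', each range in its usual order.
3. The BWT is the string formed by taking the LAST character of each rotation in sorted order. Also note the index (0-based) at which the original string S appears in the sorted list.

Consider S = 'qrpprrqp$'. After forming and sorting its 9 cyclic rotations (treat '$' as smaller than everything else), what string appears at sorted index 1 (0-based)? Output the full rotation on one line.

All 9 rotations (rotation i = S[i:]+S[:i]):
  rot[0] = qrpprrqp$
  rot[1] = rpprrqp$q
  rot[2] = pprrqp$qr
  rot[3] = prrqp$qrp
  rot[4] = rrqp$qrpp
  rot[5] = rqp$qrppr
  rot[6] = qp$qrpprr
  rot[7] = p$qrpprrq
  rot[8] = $qrpprrqp
Sorted (with $ < everything):
  sorted[0] = $qrpprrqp
  sorted[1] = p$qrpprrq
  sorted[2] = pprrqp$qr
  sorted[3] = prrqp$qrp
  sorted[4] = qp$qrpprr
  sorted[5] = qrpprrqp$
  sorted[6] = rpprrqp$q
  sorted[7] = rqp$qrppr
  sorted[8] = rrqp$qrpp
sorted[1] = p$qrpprrq

Answer: p$qrpprrq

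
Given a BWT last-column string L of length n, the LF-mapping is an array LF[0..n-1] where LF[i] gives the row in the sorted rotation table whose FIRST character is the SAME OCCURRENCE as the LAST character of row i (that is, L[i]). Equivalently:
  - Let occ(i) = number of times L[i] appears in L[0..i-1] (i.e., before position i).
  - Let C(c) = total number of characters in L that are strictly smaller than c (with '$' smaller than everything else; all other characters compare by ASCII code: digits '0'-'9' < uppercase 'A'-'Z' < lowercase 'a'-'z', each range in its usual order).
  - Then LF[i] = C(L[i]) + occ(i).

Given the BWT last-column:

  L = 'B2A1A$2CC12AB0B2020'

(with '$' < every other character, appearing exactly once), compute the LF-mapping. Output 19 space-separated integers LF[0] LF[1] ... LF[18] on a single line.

Char counts: '$':1, '0':3, '1':2, '2':5, 'A':3, 'B':3, 'C':2
C (first-col start): C('$')=0, C('0')=1, C('1')=4, C('2')=6, C('A')=11, C('B')=14, C('C')=17
L[0]='B': occ=0, LF[0]=C('B')+0=14+0=14
L[1]='2': occ=0, LF[1]=C('2')+0=6+0=6
L[2]='A': occ=0, LF[2]=C('A')+0=11+0=11
L[3]='1': occ=0, LF[3]=C('1')+0=4+0=4
L[4]='A': occ=1, LF[4]=C('A')+1=11+1=12
L[5]='$': occ=0, LF[5]=C('$')+0=0+0=0
L[6]='2': occ=1, LF[6]=C('2')+1=6+1=7
L[7]='C': occ=0, LF[7]=C('C')+0=17+0=17
L[8]='C': occ=1, LF[8]=C('C')+1=17+1=18
L[9]='1': occ=1, LF[9]=C('1')+1=4+1=5
L[10]='2': occ=2, LF[10]=C('2')+2=6+2=8
L[11]='A': occ=2, LF[11]=C('A')+2=11+2=13
L[12]='B': occ=1, LF[12]=C('B')+1=14+1=15
L[13]='0': occ=0, LF[13]=C('0')+0=1+0=1
L[14]='B': occ=2, LF[14]=C('B')+2=14+2=16
L[15]='2': occ=3, LF[15]=C('2')+3=6+3=9
L[16]='0': occ=1, LF[16]=C('0')+1=1+1=2
L[17]='2': occ=4, LF[17]=C('2')+4=6+4=10
L[18]='0': occ=2, LF[18]=C('0')+2=1+2=3

Answer: 14 6 11 4 12 0 7 17 18 5 8 13 15 1 16 9 2 10 3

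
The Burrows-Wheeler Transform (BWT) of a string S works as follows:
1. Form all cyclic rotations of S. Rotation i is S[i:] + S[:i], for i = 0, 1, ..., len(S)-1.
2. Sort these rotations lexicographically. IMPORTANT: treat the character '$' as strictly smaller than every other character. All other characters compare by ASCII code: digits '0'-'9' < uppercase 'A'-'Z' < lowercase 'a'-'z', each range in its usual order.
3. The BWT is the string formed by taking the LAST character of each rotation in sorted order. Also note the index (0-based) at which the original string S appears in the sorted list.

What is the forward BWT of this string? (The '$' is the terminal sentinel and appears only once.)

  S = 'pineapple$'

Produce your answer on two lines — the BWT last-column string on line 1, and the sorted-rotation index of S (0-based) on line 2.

Answer: eelnppi$pa
7

Derivation:
All 10 rotations (rotation i = S[i:]+S[:i]):
  rot[0] = pineapple$
  rot[1] = ineapple$p
  rot[2] = neapple$pi
  rot[3] = eapple$pin
  rot[4] = apple$pine
  rot[5] = pple$pinea
  rot[6] = ple$pineap
  rot[7] = le$pineapp
  rot[8] = e$pineappl
  rot[9] = $pineapple
Sorted (with $ < everything):
  sorted[0] = $pineapple  (last char: 'e')
  sorted[1] = apple$pine  (last char: 'e')
  sorted[2] = e$pineappl  (last char: 'l')
  sorted[3] = eapple$pin  (last char: 'n')
  sorted[4] = ineapple$p  (last char: 'p')
  sorted[5] = le$pineapp  (last char: 'p')
  sorted[6] = neapple$pi  (last char: 'i')
  sorted[7] = pineapple$  (last char: '$')
  sorted[8] = ple$pineap  (last char: 'p')
  sorted[9] = pple$pinea  (last char: 'a')
Last column: eelnppi$pa
Original string S is at sorted index 7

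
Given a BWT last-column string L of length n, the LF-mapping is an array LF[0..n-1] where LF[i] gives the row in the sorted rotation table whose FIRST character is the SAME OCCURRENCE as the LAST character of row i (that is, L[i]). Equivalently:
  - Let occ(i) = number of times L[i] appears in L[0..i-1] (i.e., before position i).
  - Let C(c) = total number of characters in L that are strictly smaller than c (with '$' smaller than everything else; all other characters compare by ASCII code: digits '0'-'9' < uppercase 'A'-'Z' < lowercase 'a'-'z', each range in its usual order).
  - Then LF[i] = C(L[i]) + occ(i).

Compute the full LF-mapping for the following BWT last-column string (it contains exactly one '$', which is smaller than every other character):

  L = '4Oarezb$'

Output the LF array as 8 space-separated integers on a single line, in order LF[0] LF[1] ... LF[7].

Answer: 1 2 3 6 5 7 4 0

Derivation:
Char counts: '$':1, '4':1, 'O':1, 'a':1, 'b':1, 'e':1, 'r':1, 'z':1
C (first-col start): C('$')=0, C('4')=1, C('O')=2, C('a')=3, C('b')=4, C('e')=5, C('r')=6, C('z')=7
L[0]='4': occ=0, LF[0]=C('4')+0=1+0=1
L[1]='O': occ=0, LF[1]=C('O')+0=2+0=2
L[2]='a': occ=0, LF[2]=C('a')+0=3+0=3
L[3]='r': occ=0, LF[3]=C('r')+0=6+0=6
L[4]='e': occ=0, LF[4]=C('e')+0=5+0=5
L[5]='z': occ=0, LF[5]=C('z')+0=7+0=7
L[6]='b': occ=0, LF[6]=C('b')+0=4+0=4
L[7]='$': occ=0, LF[7]=C('$')+0=0+0=0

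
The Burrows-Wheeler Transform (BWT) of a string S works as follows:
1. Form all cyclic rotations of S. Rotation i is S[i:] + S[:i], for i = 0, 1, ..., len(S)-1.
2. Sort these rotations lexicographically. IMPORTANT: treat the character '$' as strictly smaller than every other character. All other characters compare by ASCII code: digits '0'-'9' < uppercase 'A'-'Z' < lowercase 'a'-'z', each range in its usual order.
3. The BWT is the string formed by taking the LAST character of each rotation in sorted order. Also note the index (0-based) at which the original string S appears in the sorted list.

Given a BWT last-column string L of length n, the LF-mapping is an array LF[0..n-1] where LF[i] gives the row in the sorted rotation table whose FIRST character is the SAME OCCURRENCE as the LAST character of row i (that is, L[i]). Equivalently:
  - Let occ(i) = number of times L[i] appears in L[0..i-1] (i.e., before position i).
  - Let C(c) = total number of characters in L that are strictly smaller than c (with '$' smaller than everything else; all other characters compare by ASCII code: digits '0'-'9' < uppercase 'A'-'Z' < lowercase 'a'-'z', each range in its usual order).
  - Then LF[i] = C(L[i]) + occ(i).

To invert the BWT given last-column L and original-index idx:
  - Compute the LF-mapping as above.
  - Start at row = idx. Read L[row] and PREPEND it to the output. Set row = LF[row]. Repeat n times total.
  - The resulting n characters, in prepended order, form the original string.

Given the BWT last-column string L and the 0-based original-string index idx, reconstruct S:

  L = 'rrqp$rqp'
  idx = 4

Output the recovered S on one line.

LF mapping: 5 6 3 1 0 7 4 2
Walk LF starting at row 4, prepending L[row]:
  step 1: row=4, L[4]='$', prepend. Next row=LF[4]=0
  step 2: row=0, L[0]='r', prepend. Next row=LF[0]=5
  step 3: row=5, L[5]='r', prepend. Next row=LF[5]=7
  step 4: row=7, L[7]='p', prepend. Next row=LF[7]=2
  step 5: row=2, L[2]='q', prepend. Next row=LF[2]=3
  step 6: row=3, L[3]='p', prepend. Next row=LF[3]=1
  step 7: row=1, L[1]='r', prepend. Next row=LF[1]=6
  step 8: row=6, L[6]='q', prepend. Next row=LF[6]=4
Reversed output: qrpqprr$

Answer: qrpqprr$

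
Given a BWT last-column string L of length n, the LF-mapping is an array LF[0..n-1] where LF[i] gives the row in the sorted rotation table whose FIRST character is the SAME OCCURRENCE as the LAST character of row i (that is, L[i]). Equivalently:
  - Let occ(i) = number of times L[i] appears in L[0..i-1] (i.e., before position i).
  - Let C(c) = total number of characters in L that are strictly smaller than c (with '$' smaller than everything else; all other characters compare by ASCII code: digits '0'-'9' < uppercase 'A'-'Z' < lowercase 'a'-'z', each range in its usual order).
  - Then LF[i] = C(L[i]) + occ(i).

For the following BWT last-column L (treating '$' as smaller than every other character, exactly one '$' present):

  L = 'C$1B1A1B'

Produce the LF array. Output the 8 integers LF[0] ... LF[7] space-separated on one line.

Answer: 7 0 1 5 2 4 3 6

Derivation:
Char counts: '$':1, '1':3, 'A':1, 'B':2, 'C':1
C (first-col start): C('$')=0, C('1')=1, C('A')=4, C('B')=5, C('C')=7
L[0]='C': occ=0, LF[0]=C('C')+0=7+0=7
L[1]='$': occ=0, LF[1]=C('$')+0=0+0=0
L[2]='1': occ=0, LF[2]=C('1')+0=1+0=1
L[3]='B': occ=0, LF[3]=C('B')+0=5+0=5
L[4]='1': occ=1, LF[4]=C('1')+1=1+1=2
L[5]='A': occ=0, LF[5]=C('A')+0=4+0=4
L[6]='1': occ=2, LF[6]=C('1')+2=1+2=3
L[7]='B': occ=1, LF[7]=C('B')+1=5+1=6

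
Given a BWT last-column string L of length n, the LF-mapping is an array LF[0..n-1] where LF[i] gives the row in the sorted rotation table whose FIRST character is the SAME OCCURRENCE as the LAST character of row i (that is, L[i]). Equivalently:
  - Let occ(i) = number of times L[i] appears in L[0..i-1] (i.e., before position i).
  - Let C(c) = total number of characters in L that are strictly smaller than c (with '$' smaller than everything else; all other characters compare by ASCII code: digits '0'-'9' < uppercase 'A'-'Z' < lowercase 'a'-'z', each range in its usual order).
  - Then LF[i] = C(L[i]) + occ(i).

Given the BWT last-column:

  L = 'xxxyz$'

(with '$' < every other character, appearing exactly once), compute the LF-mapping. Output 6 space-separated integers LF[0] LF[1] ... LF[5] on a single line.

Answer: 1 2 3 4 5 0

Derivation:
Char counts: '$':1, 'x':3, 'y':1, 'z':1
C (first-col start): C('$')=0, C('x')=1, C('y')=4, C('z')=5
L[0]='x': occ=0, LF[0]=C('x')+0=1+0=1
L[1]='x': occ=1, LF[1]=C('x')+1=1+1=2
L[2]='x': occ=2, LF[2]=C('x')+2=1+2=3
L[3]='y': occ=0, LF[3]=C('y')+0=4+0=4
L[4]='z': occ=0, LF[4]=C('z')+0=5+0=5
L[5]='$': occ=0, LF[5]=C('$')+0=0+0=0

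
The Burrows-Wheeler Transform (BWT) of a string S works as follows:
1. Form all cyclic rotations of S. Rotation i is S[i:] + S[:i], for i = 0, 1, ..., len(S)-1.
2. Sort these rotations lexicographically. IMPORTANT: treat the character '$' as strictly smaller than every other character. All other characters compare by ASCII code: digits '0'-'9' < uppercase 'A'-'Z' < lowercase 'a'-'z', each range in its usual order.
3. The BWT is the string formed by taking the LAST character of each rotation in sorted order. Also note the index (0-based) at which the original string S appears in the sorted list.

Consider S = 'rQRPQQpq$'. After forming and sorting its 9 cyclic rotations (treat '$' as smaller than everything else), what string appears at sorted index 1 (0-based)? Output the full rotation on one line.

All 9 rotations (rotation i = S[i:]+S[:i]):
  rot[0] = rQRPQQpq$
  rot[1] = QRPQQpq$r
  rot[2] = RPQQpq$rQ
  rot[3] = PQQpq$rQR
  rot[4] = QQpq$rQRP
  rot[5] = Qpq$rQRPQ
  rot[6] = pq$rQRPQQ
  rot[7] = q$rQRPQQp
  rot[8] = $rQRPQQpq
Sorted (with $ < everything):
  sorted[0] = $rQRPQQpq
  sorted[1] = PQQpq$rQR
  sorted[2] = QQpq$rQRP
  sorted[3] = QRPQQpq$r
  sorted[4] = Qpq$rQRPQ
  sorted[5] = RPQQpq$rQ
  sorted[6] = pq$rQRPQQ
  sorted[7] = q$rQRPQQp
  sorted[8] = rQRPQQpq$
sorted[1] = PQQpq$rQR

Answer: PQQpq$rQR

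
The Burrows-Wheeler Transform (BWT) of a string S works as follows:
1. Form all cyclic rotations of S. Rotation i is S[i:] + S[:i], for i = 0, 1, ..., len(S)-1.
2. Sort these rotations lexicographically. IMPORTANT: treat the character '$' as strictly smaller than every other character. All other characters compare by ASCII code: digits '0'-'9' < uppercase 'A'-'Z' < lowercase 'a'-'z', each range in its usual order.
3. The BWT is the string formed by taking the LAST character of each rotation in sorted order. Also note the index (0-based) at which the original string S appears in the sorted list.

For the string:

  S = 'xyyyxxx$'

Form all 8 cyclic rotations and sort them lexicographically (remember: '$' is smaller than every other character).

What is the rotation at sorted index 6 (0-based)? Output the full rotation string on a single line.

All 8 rotations (rotation i = S[i:]+S[:i]):
  rot[0] = xyyyxxx$
  rot[1] = yyyxxx$x
  rot[2] = yyxxx$xy
  rot[3] = yxxx$xyy
  rot[4] = xxx$xyyy
  rot[5] = xx$xyyyx
  rot[6] = x$xyyyxx
  rot[7] = $xyyyxxx
Sorted (with $ < everything):
  sorted[0] = $xyyyxxx
  sorted[1] = x$xyyyxx
  sorted[2] = xx$xyyyx
  sorted[3] = xxx$xyyy
  sorted[4] = xyyyxxx$
  sorted[5] = yxxx$xyy
  sorted[6] = yyxxx$xy
  sorted[7] = yyyxxx$x
sorted[6] = yyxxx$xy

Answer: yyxxx$xy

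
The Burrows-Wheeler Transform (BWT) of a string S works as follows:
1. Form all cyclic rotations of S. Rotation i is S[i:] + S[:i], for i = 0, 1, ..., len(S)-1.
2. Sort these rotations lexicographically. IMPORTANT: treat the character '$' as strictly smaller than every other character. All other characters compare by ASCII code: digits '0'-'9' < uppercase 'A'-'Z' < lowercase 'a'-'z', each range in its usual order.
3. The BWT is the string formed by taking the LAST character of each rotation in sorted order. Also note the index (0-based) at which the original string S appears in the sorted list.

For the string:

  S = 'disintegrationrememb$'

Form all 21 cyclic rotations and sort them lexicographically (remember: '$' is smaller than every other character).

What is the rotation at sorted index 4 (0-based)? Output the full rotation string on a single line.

Answer: egrationrememb$disint

Derivation:
All 21 rotations (rotation i = S[i:]+S[:i]):
  rot[0] = disintegrationrememb$
  rot[1] = isintegrationrememb$d
  rot[2] = sintegrationrememb$di
  rot[3] = integrationrememb$dis
  rot[4] = ntegrationrememb$disi
  rot[5] = tegrationrememb$disin
  rot[6] = egrationrememb$disint
  rot[7] = grationrememb$disinte
  rot[8] = rationrememb$disinteg
  rot[9] = ationrememb$disintegr
  rot[10] = tionrememb$disintegra
  rot[11] = ionrememb$disintegrat
  rot[12] = onrememb$disintegrati
  rot[13] = nrememb$disintegratio
  rot[14] = rememb$disintegration
  rot[15] = ememb$disintegrationr
  rot[16] = memb$disintegrationre
  rot[17] = emb$disintegrationrem
  rot[18] = mb$disintegrationreme
  rot[19] = b$disintegrationremem
  rot[20] = $disintegrationrememb
Sorted (with $ < everything):
  sorted[0] = $disintegrationrememb
  sorted[1] = ationrememb$disintegr
  sorted[2] = b$disintegrationremem
  sorted[3] = disintegrationrememb$
  sorted[4] = egrationrememb$disint
  sorted[5] = emb$disintegrationrem
  sorted[6] = ememb$disintegrationr
  sorted[7] = grationrememb$disinte
  sorted[8] = integrationrememb$dis
  sorted[9] = ionrememb$disintegrat
  sorted[10] = isintegrationrememb$d
  sorted[11] = mb$disintegrationreme
  sorted[12] = memb$disintegrationre
  sorted[13] = nrememb$disintegratio
  sorted[14] = ntegrationrememb$disi
  sorted[15] = onrememb$disintegrati
  sorted[16] = rationrememb$disinteg
  sorted[17] = rememb$disintegration
  sorted[18] = sintegrationrememb$di
  sorted[19] = tegrationrememb$disin
  sorted[20] = tionrememb$disintegra
sorted[4] = egrationrememb$disint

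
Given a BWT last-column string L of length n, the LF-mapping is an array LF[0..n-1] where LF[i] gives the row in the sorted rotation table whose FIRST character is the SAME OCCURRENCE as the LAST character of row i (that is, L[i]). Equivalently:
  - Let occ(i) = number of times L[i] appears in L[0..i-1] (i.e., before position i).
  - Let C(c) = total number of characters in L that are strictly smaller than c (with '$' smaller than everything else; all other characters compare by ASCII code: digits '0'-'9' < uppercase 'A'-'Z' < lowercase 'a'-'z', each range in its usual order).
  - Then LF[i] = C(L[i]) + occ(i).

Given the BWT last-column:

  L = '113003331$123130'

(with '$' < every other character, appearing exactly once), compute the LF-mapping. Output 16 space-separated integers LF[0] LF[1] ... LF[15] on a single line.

Answer: 4 5 10 1 2 11 12 13 6 0 7 9 14 8 15 3

Derivation:
Char counts: '$':1, '0':3, '1':5, '2':1, '3':6
C (first-col start): C('$')=0, C('0')=1, C('1')=4, C('2')=9, C('3')=10
L[0]='1': occ=0, LF[0]=C('1')+0=4+0=4
L[1]='1': occ=1, LF[1]=C('1')+1=4+1=5
L[2]='3': occ=0, LF[2]=C('3')+0=10+0=10
L[3]='0': occ=0, LF[3]=C('0')+0=1+0=1
L[4]='0': occ=1, LF[4]=C('0')+1=1+1=2
L[5]='3': occ=1, LF[5]=C('3')+1=10+1=11
L[6]='3': occ=2, LF[6]=C('3')+2=10+2=12
L[7]='3': occ=3, LF[7]=C('3')+3=10+3=13
L[8]='1': occ=2, LF[8]=C('1')+2=4+2=6
L[9]='$': occ=0, LF[9]=C('$')+0=0+0=0
L[10]='1': occ=3, LF[10]=C('1')+3=4+3=7
L[11]='2': occ=0, LF[11]=C('2')+0=9+0=9
L[12]='3': occ=4, LF[12]=C('3')+4=10+4=14
L[13]='1': occ=4, LF[13]=C('1')+4=4+4=8
L[14]='3': occ=5, LF[14]=C('3')+5=10+5=15
L[15]='0': occ=2, LF[15]=C('0')+2=1+2=3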